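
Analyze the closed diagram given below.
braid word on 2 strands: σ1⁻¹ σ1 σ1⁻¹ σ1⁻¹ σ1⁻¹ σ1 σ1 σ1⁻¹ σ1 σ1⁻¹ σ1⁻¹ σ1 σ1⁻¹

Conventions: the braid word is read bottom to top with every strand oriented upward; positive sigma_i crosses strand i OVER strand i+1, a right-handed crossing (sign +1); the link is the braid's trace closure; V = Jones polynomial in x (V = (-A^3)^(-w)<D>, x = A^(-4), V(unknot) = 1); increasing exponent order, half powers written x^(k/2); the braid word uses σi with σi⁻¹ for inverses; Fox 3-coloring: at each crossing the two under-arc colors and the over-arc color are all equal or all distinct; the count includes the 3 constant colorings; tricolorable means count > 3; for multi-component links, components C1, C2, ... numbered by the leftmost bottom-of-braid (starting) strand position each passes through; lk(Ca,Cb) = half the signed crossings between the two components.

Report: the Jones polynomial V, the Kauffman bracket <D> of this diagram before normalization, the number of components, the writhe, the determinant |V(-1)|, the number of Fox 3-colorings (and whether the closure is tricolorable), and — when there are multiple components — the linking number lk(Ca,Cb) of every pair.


V = -x^-4 + x^-3 + x^-1
<D> = -A^-5 - A^3 + A^7 (w = -3)
1 component over 13 crossings, w = -3
9 Fox colorings among 3^13, |V(-1)| = 3: tricolorable
why: the span of V is 3, forcing >= 3 crossings in any diagram


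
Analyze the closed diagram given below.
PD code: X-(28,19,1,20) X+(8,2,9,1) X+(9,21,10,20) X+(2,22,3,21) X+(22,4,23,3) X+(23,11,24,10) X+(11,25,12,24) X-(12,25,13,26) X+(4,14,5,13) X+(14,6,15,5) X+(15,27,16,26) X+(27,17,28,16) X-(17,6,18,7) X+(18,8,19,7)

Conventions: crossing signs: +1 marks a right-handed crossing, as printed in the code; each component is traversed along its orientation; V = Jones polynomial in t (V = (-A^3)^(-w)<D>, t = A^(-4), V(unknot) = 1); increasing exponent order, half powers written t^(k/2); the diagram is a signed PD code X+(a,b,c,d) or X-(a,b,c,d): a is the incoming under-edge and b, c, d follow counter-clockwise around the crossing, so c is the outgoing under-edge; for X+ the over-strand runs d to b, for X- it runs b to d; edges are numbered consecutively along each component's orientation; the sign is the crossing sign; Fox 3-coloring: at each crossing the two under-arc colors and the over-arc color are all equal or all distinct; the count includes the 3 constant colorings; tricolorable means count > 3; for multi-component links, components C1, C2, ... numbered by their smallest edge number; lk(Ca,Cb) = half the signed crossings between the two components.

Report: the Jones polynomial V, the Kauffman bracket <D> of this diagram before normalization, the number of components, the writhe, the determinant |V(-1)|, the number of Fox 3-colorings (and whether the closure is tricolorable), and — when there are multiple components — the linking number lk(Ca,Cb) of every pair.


V = t^3 + t^5 - t^8
<D> = -A^-8 + A^4 + A^12 (w = +8)
1 component over 14 crossings, w = +8
9 Fox colorings among 3^14, |V(-1)| = 3: tricolorable
why: w = +8 shifts under R1 moves; the (-A^3)^(-8) factor cancels that in V


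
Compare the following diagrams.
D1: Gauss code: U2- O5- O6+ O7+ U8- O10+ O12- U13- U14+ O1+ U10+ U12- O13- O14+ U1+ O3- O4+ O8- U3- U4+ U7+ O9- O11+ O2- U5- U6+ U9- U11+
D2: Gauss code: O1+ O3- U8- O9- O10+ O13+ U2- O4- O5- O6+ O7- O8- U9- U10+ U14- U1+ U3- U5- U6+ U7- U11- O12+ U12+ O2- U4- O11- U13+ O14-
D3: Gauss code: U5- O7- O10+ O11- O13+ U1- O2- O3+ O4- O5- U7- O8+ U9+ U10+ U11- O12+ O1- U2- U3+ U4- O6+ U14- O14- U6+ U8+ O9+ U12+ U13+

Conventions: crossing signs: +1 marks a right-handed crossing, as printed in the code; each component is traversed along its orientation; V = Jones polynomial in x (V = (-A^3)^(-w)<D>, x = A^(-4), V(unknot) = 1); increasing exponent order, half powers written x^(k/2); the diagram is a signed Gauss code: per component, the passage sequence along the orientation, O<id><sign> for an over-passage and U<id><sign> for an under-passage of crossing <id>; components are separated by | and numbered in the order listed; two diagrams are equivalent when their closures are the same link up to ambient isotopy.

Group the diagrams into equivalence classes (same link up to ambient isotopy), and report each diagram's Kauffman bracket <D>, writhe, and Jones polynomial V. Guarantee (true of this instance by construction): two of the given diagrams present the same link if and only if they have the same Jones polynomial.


equivalence classes: {D1} | {D2} | {D3}
D1 (bracket 1; 14 crossings at w = 0): V = 1
D2 (bracket A^-8 - A^-4 + 2 - A^4 + A^8 - A^12; 14 crossings at w = -4): V = -x^-6 + x^-5 - x^-4 + 2x^-3 - x^-2 + x^-1
V(D3) = -x^-3 + 2x^-2 - 2x^-1 + 3 - 2x + 2x^2 - x^3  [14 crossings, <D> = -A^-12 + 2A^-8 - 2A^-4 + 3 - 2A^4 + 2A^8 - A^12, w = 0]
key observation: comparing 3 Jones polynomials yields 3 groups


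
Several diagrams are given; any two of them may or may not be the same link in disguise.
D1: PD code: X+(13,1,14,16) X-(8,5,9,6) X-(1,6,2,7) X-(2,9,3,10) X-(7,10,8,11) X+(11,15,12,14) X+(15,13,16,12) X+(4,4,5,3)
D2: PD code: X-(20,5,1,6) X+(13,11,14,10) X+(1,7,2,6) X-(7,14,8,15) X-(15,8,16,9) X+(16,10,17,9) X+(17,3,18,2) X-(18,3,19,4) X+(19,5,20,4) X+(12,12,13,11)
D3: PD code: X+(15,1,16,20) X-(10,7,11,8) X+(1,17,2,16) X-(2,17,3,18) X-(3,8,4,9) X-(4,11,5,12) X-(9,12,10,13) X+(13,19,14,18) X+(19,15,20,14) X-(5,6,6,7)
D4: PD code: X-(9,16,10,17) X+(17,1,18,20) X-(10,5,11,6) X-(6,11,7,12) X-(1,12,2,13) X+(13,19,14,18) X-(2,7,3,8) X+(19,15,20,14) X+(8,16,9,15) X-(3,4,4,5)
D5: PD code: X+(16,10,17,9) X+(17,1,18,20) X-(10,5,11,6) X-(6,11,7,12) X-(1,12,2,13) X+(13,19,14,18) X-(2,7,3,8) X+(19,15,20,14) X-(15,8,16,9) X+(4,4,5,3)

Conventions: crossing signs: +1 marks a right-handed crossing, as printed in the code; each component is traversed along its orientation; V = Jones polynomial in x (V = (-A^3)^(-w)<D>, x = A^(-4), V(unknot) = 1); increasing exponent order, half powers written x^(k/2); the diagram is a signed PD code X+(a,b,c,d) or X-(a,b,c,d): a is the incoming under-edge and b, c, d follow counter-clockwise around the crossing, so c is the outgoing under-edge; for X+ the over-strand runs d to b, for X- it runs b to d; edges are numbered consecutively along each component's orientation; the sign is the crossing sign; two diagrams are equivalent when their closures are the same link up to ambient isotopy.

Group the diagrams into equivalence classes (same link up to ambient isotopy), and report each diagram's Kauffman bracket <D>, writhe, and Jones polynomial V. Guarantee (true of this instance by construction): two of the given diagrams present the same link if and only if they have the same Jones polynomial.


equivalence classes: {D1, D3, D4, D5} | {D2}
D1 (bracket -A^-12 + A^-8 - A^-4 + 3 - A^4 + A^8 - A^12; 8 crossings at w = 0): V = -x^-3 + x^-2 - x^-1 + 3 - x + x^2 - x^3
V(D2) = 1  (w +2, c 10, <D> = A^6)
V(D3) = -x^-3 + x^-2 - x^-1 + 3 - x + x^2 - x^3  [10 crossings, <D> = -A^-18 + A^-14 - A^-10 + 3A^-6 - A^-2 + A^2 - A^6, w = -2]
V(D4) = -x^-3 + x^-2 - x^-1 + 3 - x + x^2 - x^3  [10 crossings, <D> = -A^-18 + A^-14 - A^-10 + 3A^-6 - A^-2 + A^2 - A^6, w = -2]
V(D5) = -x^-3 + x^-2 - x^-1 + 3 - x + x^2 - x^3  [10 crossings, <D> = -A^-12 + A^-8 - A^-4 + 3 - A^4 + A^8 - A^12, w = 0]
observation: 2 classes among 5 diagrams; unequal V(x) rules out equality


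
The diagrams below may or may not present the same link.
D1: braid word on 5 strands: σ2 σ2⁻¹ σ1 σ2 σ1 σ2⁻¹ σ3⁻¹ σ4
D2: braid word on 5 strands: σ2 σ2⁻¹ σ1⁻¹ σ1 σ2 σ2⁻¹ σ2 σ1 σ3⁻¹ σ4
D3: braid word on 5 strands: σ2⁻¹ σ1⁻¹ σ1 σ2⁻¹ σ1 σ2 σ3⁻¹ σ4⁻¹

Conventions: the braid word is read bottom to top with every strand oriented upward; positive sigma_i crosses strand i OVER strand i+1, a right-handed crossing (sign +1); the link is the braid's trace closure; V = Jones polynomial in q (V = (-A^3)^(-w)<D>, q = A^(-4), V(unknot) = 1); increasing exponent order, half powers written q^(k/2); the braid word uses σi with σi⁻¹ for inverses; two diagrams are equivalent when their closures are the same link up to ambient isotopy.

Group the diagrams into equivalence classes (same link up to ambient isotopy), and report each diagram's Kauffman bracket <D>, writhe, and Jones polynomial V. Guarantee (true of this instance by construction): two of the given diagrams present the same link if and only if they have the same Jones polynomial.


classes: {D1, D2, D3}
V(D1) = 1  [8 crossings, <D> = A^6, w = +2]
V(D2) = 1  [10 crossings, <D> = A^6, w = +2]
V(D3) = 1  (w -2, c 8, <D> = A^-6)
insight: one V(q) for all 3 diagrams — one class (guaranteed)


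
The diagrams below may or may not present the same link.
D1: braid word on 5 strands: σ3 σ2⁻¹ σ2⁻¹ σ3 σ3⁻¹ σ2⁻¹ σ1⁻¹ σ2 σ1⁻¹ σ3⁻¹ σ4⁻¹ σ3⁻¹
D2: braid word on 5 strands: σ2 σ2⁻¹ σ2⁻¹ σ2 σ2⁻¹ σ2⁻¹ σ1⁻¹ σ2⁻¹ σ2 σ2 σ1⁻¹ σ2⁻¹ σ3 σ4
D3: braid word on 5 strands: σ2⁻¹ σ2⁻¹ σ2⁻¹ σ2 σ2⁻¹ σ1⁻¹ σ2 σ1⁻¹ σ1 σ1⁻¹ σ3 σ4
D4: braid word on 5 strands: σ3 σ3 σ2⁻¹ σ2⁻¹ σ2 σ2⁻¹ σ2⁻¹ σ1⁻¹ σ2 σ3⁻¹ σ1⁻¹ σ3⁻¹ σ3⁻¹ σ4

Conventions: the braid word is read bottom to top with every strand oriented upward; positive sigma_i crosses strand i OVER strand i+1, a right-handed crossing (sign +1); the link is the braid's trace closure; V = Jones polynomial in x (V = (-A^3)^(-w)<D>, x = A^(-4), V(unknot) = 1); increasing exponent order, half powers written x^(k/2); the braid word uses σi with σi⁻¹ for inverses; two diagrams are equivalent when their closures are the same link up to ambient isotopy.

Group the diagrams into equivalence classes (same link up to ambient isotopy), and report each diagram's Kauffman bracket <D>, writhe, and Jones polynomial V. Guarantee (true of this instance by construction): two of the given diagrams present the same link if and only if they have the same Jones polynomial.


classes: {D1, D2, D3, D4}
V(D1) = -x^-6 + x^-5 - x^-4 + 2x^-3 - x^-2 + x^-1  [12 crossings, <D> = A^-14 - A^-10 + 2A^-6 - A^-2 + A^2 - A^6, w = -6]
D2 (bracket A^-2 - A^2 + 2A^6 - A^10 + A^14 - A^18; 14 crossings at w = -2): V = -x^-6 + x^-5 - x^-4 + 2x^-3 - x^-2 + x^-1
V(D3) = -x^-6 + x^-5 - x^-4 + 2x^-3 - x^-2 + x^-1  (w -2, c 12, <D> = A^-2 - A^2 + 2A^6 - A^10 + A^14 - A^18)
D4 (bracket A^-8 - A^-4 + 2 - A^4 + A^8 - A^12; 14 crossings at w = -4): V = -x^-6 + x^-5 - x^-4 + 2x^-3 - x^-2 + x^-1
insight: one V(x) for all 4 diagrams — one class (guaranteed)


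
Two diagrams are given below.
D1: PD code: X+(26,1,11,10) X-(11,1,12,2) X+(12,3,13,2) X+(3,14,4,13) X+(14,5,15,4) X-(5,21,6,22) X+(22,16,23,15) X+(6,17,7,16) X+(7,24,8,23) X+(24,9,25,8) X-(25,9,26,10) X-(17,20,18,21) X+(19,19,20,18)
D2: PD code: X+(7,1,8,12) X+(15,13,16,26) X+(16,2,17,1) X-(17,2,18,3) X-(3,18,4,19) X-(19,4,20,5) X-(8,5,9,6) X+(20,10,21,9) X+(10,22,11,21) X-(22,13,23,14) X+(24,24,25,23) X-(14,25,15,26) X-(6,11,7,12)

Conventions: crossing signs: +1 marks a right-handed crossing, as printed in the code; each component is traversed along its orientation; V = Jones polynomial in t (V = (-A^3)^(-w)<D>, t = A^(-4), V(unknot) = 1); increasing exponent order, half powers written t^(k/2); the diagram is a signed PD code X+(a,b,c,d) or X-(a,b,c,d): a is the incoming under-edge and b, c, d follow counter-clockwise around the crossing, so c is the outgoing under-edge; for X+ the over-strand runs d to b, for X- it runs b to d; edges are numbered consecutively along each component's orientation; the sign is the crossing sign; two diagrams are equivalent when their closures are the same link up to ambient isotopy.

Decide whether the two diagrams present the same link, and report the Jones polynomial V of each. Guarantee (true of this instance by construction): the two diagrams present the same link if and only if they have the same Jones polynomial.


equivalent: no
V(D1) = -t^(3/2) - t^(7/2) + t^(9/2) - t^(11/2)  (w +5, c 13, <D> = A^-7 - A^-3 + A + A^9)
V(D2) = -t^(-1/2) - t^(1/2)  [13 crossings, <D> = A^-5 + A^-1, w = -1]
key observation: V(t) takes 2 values over 2 diagrams, fixing the grouping


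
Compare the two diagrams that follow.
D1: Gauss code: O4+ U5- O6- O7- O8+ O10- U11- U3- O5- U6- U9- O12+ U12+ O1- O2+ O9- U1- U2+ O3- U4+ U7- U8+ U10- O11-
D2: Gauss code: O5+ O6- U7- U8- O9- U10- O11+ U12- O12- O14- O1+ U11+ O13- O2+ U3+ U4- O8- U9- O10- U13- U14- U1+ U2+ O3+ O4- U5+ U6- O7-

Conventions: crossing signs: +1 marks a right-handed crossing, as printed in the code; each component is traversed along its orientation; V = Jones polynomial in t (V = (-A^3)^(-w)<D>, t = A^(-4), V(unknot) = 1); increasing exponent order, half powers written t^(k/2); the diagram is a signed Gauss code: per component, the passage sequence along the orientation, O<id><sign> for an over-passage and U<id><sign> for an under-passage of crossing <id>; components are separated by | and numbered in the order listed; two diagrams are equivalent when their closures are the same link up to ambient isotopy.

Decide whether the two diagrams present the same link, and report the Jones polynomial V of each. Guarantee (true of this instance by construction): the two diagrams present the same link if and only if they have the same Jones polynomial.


same link: no
V(D1) = -t^-6 + t^-5 - t^-4 + 2t^-3 - t^-2 + t^-1  [12 crossings, <D> = A^-8 - A^-4 + 2 - A^4 + A^8 - A^12, w = -4]
V(D2) = -t^-4 + t^-3 + t^-1  (w -4, c 14, <D> = A^-8 + 1 - A^4)
note: 2 classes among 2 diagrams; unequal V(t) rules out equality


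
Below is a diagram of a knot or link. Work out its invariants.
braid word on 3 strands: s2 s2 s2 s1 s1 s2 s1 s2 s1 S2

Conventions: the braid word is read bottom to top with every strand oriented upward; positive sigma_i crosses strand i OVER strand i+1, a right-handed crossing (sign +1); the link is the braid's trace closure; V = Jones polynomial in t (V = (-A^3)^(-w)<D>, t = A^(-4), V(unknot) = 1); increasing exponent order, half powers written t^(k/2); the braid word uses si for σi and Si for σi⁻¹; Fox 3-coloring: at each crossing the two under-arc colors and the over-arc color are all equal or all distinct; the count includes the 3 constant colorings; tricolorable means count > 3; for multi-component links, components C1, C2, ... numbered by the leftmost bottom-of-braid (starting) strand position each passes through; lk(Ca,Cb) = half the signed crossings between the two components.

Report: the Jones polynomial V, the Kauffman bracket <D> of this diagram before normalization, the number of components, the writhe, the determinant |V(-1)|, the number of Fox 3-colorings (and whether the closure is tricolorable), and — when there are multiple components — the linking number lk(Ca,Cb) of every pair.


V(t) = t^3 + t^5 - t^8
bracket: -A^-8 + A^4 + A^12, w = +8
1 component, writhe +8, over 10 crossings
det 3, colorings 9 of 3^10 — tricolorable
observation: V spans 5 powers of t: at least 5 crossings in any diagram


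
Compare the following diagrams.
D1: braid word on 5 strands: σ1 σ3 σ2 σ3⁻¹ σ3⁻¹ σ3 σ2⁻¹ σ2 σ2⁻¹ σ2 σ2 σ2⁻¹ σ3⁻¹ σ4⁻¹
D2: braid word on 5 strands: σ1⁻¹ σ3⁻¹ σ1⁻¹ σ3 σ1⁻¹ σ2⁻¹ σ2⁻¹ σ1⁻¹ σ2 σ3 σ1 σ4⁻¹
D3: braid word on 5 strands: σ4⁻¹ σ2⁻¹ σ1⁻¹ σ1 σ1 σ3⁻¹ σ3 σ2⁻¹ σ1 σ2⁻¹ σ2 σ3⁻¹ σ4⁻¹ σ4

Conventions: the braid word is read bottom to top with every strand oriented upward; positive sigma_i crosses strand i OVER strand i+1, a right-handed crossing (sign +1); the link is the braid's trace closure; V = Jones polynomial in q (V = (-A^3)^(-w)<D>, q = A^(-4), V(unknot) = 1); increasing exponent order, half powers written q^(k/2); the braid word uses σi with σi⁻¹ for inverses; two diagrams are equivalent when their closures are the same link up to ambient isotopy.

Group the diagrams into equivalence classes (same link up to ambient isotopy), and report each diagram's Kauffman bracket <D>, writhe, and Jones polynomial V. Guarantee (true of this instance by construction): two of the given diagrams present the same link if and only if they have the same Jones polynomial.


classes: {D1} | {D2} | {D3}
V(D1) = 1  [14 crossings, <D> = 1, w = 0]
V(D2) = -q^-6 + q^-5 - q^-4 + 2q^-3 - q^-2 + q^-1  [12 crossings, <D> = A^-8 - A^-4 + 2 - A^4 + A^8 - A^12, w = -4]
V(D3) = q^-2 - q^-1 + 1 - q + q^2  [14 crossings, <D> = A^-14 - A^-10 + A^-6 - A^-2 + A^2, w = -2]
note: comparing 3 Jones polynomials yields 3 groups


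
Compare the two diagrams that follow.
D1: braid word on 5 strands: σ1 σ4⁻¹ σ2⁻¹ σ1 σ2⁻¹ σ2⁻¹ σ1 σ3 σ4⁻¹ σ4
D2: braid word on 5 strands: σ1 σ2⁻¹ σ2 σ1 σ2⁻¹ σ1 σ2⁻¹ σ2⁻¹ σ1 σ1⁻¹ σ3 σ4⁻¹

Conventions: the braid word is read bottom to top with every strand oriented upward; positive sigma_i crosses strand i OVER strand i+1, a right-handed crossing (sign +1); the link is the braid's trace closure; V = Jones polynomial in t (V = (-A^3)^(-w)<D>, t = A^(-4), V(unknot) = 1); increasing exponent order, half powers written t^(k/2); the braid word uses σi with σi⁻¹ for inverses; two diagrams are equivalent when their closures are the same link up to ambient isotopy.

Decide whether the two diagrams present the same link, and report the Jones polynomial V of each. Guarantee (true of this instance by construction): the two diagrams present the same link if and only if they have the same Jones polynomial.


equivalent: yes
V(D1) = -t^-3 + 2t^-2 - 2t^-1 + 3 - 2t + 2t^2 - t^3  (w 0, c 10, <D> = -A^-12 + 2A^-8 - 2A^-4 + 3 - 2A^4 + 2A^8 - A^12)
D2 (bracket -A^-12 + 2A^-8 - 2A^-4 + 3 - 2A^4 + 2A^8 - A^12; 12 crossings at w = 0): V = -t^-3 + 2t^-2 - 2t^-1 + 3 - 2t + 2t^2 - t^3
why: from 10 to 12 crossings by R-moves: one link, two diagrams


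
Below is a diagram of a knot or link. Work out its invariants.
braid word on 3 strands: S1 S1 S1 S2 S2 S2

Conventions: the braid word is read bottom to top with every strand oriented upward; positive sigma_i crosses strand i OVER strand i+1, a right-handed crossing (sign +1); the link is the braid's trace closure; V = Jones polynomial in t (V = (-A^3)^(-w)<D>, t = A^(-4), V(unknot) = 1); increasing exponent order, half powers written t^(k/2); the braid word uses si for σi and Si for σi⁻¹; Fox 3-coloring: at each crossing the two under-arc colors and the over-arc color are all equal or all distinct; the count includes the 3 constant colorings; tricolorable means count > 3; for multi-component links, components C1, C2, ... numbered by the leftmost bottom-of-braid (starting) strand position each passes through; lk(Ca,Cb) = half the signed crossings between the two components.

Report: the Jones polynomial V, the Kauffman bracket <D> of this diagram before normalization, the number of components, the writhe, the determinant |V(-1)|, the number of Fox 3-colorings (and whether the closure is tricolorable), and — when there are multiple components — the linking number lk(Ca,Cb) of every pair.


V(t) = t^-8 - 2t^-7 + t^-6 - 2t^-5 + 2t^-4 + t^-2
bracket: A^-10 + 2A^-2 - 2A^2 + A^6 - 2A^10 + A^14, w = -6
1 component, writhe -6, over 6 crossings
det 9, colorings 27 of 3^6 — tricolorable
observation: w = -6 (over 6 crossings) is diagram-only; (-A^3)^(6) removes it from V


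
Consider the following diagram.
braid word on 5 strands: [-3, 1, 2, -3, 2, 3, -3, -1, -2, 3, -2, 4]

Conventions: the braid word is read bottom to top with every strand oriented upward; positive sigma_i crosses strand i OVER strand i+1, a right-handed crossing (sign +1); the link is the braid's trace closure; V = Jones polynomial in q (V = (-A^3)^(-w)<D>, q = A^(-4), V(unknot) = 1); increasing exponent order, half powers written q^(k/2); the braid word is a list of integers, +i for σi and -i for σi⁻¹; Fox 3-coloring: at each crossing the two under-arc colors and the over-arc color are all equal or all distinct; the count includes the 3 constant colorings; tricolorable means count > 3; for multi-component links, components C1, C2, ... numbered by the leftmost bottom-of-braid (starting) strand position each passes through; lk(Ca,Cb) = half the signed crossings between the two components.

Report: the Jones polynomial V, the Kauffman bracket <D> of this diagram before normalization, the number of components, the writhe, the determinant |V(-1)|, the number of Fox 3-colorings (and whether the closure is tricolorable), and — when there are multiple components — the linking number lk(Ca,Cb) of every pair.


Jones polynomial: V(q) = q^-4 - q^-3 + q^-2 - 2q^-1 + 2 - q + q^2
<D> = A^-8 - A^-4 + 2 - 2A^4 + A^8 - A^12 + A^16; writhe 0
components 1, writhe 0 (12 crossings)
3-colorings: 9 of 3^12, det 9 — tricolorable
note: the word shrinks to σ3⁻¹ σ1 σ2 σ3⁻¹ σ2 σ1⁻¹ σ2⁻¹ σ3 σ2⁻¹ σ4 after cancelling


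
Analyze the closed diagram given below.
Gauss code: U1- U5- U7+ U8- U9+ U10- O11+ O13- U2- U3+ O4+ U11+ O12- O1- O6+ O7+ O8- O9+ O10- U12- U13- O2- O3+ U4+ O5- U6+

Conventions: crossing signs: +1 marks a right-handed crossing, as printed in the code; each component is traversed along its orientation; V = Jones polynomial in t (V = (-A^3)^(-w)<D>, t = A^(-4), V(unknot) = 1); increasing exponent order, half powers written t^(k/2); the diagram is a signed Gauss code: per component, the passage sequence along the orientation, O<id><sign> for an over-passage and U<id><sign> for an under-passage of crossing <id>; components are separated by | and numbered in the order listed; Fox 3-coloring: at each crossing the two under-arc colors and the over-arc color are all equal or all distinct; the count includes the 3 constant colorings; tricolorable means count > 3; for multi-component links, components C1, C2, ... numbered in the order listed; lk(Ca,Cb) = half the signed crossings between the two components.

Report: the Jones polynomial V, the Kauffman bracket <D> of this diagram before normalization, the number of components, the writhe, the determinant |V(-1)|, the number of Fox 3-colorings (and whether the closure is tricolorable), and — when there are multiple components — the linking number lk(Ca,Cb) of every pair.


V(t) = 1
bracket: -A^-3, w = -1
1 component, writhe -1, over 13 crossings
det 1, colorings 3 of 3^13 — not tricolorable
observation: w = -1 (over 13 crossings) is diagram-only; (-A^3)^(1) removes it from V


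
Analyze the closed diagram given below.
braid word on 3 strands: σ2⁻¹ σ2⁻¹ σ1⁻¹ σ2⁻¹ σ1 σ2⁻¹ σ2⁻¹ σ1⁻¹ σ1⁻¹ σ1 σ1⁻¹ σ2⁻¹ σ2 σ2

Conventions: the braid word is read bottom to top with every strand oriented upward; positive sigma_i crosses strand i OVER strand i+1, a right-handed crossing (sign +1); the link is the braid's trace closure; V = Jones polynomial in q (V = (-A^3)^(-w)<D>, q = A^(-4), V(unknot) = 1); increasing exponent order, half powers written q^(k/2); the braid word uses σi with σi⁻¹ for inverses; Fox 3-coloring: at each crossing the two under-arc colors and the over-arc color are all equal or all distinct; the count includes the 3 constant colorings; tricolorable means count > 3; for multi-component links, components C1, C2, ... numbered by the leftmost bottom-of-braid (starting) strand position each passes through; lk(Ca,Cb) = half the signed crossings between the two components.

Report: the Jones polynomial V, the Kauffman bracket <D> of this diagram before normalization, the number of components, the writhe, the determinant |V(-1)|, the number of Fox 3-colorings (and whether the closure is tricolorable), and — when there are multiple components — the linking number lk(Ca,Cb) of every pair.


Jones polynomial: V(q) = q^-8 - 2q^-7 + q^-6 - 2q^-5 + 2q^-4 + q^-2
<D> = A^-10 + 2A^-2 - 2A^2 + A^6 - 2A^10 + A^14; writhe -6
components 1, writhe -6 (14 crossings)
3-colorings: 27 of 3^14, det 9 — tricolorable
note: the word shrinks to σ2⁻¹ σ2⁻¹ σ1⁻¹ σ2⁻¹ σ1 σ2⁻¹ σ2⁻¹ σ1⁻¹ σ1⁻¹ σ2 after cancelling


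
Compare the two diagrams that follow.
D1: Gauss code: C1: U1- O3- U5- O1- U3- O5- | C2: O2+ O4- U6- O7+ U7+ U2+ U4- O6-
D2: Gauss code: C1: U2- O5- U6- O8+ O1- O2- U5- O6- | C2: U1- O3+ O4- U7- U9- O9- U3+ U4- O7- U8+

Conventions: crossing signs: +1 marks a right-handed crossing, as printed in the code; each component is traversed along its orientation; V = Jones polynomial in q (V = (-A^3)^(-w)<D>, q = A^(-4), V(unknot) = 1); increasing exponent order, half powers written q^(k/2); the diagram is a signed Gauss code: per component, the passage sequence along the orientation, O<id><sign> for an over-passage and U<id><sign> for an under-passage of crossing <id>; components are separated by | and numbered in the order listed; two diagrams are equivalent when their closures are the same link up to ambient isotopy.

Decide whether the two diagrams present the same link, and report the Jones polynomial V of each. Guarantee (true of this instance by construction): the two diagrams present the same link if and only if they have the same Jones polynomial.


equivalent: yes
D1 (bracket A^-7 + A^-3 + A - A^9; 7 crossings at w = -3): V = q^(-9/2) - q^(-5/2) - q^(-3/2) - q^(-1/2)
V(D2) = q^(-9/2) - q^(-5/2) - q^(-3/2) - q^(-1/2)  (w -5, c 9, <D> = A^-13 + A^-9 + A^-5 - A^3)
key observation: Reidemeister moves carry D1 (7 crossings) to D2 (9)


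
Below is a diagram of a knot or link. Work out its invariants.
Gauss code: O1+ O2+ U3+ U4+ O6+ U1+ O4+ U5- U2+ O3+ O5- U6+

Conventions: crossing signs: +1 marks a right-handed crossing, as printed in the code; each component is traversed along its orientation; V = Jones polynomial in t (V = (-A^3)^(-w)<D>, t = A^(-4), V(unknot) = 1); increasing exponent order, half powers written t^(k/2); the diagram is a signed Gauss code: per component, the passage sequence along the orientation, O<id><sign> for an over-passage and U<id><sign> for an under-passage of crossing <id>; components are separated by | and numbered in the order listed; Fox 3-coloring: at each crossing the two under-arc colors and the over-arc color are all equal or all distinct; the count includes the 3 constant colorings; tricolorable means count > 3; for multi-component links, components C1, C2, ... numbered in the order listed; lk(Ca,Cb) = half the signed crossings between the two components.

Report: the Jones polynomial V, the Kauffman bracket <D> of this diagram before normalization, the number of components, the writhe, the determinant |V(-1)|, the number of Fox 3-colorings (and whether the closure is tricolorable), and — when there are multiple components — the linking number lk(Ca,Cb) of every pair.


V(t) = t - t^2 + 2t^3 - t^4 + t^5 - t^6
bracket: -A^-12 + A^-8 - A^-4 + 2 - A^4 + A^8, w = +4
1 component, writhe +4, over 6 crossings
det 7, colorings 3 of 3^6 — not tricolorable
observation: w = +4 shifts under R1 moves; the (-A^3)^(-4) factor cancels that in V


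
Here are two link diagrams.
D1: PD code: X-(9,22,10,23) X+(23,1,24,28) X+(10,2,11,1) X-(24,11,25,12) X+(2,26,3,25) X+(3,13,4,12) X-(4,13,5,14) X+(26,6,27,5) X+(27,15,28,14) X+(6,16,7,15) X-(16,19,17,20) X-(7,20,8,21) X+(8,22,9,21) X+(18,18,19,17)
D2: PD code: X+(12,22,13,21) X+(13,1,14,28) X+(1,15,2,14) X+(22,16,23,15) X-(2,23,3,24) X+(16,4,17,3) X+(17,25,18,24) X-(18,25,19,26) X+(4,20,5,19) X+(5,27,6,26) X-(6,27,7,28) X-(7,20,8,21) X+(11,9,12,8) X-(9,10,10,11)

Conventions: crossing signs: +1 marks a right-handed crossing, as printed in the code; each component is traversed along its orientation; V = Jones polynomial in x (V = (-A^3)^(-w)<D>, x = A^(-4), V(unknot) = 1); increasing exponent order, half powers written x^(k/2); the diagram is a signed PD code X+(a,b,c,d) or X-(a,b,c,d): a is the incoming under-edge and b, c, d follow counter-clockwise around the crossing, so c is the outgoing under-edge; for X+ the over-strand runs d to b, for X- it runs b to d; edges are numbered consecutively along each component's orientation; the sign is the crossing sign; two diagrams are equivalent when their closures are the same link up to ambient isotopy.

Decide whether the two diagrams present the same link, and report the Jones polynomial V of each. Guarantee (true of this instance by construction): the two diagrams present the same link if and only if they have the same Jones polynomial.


equivalent: yes
V(D1) = x - x^2 + 2x^3 - x^4 + x^5 - x^6  (w +4, c 14, <D> = -A^-12 + A^-8 - A^-4 + 2 - A^4 + A^8)
D2 (bracket -A^-12 + A^-8 - A^-4 + 2 - A^4 + A^8; 14 crossings at w = +4): V = x - x^2 + 2x^3 - x^4 + x^5 - x^6
why: all 2 diagrams share one V(x), hence one class


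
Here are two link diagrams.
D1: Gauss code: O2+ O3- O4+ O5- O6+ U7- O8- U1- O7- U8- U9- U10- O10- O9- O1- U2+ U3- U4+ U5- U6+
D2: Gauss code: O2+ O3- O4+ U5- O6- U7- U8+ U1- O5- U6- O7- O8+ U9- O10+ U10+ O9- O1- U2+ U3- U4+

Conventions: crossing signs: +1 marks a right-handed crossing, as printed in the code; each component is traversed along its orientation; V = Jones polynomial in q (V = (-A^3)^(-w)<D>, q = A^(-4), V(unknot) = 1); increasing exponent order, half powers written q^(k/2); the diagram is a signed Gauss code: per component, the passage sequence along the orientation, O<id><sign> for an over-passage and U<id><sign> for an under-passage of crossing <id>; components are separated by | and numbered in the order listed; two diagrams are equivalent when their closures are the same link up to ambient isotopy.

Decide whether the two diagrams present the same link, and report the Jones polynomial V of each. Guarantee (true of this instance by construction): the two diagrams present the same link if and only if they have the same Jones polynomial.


equivalent: yes
V(D1) = -q^-4 + q^-3 + q^-1  (w -4, c 10, <D> = A^-8 + 1 - A^4)
D2 (bracket A^-2 + A^6 - A^10; 10 crossings at w = -2): V = -q^-4 + q^-3 + q^-1
why: all 2 diagrams share one V(q), hence one class


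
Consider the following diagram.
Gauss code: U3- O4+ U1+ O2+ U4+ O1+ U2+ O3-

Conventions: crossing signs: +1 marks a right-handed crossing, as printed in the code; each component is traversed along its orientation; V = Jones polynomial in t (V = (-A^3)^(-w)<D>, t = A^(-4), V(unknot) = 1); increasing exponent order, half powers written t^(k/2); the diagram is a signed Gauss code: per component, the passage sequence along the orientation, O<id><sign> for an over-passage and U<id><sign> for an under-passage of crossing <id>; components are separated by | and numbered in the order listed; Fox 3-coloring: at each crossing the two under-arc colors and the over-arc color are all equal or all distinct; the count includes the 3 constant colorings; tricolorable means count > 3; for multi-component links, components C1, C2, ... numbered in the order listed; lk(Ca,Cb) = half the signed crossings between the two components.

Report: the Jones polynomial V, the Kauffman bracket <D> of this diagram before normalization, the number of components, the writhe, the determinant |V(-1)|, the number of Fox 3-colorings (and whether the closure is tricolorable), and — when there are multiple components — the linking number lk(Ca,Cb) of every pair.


V(t) = t + t^3 - t^4
bracket: -A^-10 + A^-6 + A^2, w = +2
1 component, writhe +2, over 4 crossings
det 3, colorings 9 of 3^4 — tricolorable
observation: det 3 = |V(-1)|; divisible by 3, so tricolorable


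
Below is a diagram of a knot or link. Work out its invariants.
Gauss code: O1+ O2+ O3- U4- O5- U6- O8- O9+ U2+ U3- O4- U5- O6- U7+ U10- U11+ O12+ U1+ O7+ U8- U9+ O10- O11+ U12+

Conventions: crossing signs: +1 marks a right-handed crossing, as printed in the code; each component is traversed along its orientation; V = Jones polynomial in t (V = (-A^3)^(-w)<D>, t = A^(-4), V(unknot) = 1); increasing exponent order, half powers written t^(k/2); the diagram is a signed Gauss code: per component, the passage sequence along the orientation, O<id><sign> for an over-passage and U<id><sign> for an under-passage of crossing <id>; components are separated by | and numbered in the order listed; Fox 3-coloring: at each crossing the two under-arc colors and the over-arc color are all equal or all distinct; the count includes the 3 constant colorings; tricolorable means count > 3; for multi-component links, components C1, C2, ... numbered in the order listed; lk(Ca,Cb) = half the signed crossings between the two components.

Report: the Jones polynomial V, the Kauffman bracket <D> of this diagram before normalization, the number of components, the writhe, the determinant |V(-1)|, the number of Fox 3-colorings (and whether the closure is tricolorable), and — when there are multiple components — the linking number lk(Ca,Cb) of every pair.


V(t) = -t^-3 + t^-2 - t^-1 + 3 - t + t^2 - t^3
bracket: -A^-12 + A^-8 - A^-4 + 3 - A^4 + A^8 - A^12, w = 0
1 component, writhe 0, over 12 crossings
det 9, colorings 27 of 3^12 — tricolorable
observation: w = 0 shifts under R1 moves; the (-A^3)^(0) factor cancels that in V


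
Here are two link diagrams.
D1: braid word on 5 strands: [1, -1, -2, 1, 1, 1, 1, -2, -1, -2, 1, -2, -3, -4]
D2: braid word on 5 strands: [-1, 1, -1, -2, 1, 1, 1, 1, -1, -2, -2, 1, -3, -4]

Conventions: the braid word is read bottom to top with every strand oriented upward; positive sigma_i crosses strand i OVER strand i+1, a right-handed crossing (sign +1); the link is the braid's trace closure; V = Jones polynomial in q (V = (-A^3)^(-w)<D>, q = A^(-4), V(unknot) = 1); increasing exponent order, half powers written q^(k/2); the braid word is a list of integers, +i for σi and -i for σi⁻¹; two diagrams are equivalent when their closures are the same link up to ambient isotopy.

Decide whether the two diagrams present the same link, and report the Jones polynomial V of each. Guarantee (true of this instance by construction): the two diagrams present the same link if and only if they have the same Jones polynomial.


equivalent: yes
D1 (bracket -A^-18 + A^-14 - A^-10 + 3A^-6 - A^-2 + A^2 - A^6; 14 crossings at w = -2): V = -q^-3 + q^-2 - q^-1 + 3 - q + q^2 - q^3
D2 (bracket -A^-18 + A^-14 - A^-10 + 3A^-6 - A^-2 + A^2 - A^6; 14 crossings at w = -2): V = -q^-3 + q^-2 - q^-1 + 3 - q + q^2 - q^3
key observation: D2 (14 crossings) and D1 (14) are Markov-related braid presentations


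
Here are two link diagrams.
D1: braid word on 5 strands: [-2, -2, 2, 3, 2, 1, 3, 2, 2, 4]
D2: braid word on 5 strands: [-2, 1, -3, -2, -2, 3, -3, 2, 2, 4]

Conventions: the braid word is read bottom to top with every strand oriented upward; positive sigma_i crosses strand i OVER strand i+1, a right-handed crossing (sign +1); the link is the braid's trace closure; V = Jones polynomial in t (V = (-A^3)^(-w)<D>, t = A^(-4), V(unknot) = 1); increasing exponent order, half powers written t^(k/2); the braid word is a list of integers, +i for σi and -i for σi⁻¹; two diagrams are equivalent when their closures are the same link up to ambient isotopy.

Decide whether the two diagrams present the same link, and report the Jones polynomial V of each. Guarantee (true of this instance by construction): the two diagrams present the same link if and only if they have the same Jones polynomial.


same link: no
V(D1) = t + t^3 - t^4  [10 crossings, <D> = -A^2 + A^6 + A^14, w = +6]
V(D2) = 1  (w 0, c 10, <D> = 1)
note: V(t) takes 2 values over 2 diagrams, fixing the grouping


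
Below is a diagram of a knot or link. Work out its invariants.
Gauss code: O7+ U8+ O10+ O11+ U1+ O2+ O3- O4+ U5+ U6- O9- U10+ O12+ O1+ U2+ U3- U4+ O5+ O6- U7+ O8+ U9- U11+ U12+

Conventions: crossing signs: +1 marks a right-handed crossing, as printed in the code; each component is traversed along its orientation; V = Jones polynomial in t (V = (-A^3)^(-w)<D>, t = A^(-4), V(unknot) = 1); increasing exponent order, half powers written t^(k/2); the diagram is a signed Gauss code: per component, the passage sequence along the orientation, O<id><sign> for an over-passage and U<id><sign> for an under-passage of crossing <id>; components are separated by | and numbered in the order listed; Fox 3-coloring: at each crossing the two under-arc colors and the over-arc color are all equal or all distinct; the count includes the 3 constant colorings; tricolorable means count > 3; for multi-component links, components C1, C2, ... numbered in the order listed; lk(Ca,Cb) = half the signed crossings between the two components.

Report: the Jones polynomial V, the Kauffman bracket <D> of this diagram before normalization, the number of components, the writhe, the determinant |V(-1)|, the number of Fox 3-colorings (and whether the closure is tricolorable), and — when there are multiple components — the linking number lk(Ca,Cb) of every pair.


V = t^2 + 2t^4 - 2t^5 + t^6 - 2t^7 + t^8
<D> = A^-14 - 2A^-10 + A^-6 - 2A^-2 + 2A^2 + A^10 (w = +6)
1 component over 12 crossings, w = +6
27 Fox colorings among 3^12, |V(-1)| = 9: tricolorable
why: |V(-1)| = 9: so tricolorable, since 3 divides 9


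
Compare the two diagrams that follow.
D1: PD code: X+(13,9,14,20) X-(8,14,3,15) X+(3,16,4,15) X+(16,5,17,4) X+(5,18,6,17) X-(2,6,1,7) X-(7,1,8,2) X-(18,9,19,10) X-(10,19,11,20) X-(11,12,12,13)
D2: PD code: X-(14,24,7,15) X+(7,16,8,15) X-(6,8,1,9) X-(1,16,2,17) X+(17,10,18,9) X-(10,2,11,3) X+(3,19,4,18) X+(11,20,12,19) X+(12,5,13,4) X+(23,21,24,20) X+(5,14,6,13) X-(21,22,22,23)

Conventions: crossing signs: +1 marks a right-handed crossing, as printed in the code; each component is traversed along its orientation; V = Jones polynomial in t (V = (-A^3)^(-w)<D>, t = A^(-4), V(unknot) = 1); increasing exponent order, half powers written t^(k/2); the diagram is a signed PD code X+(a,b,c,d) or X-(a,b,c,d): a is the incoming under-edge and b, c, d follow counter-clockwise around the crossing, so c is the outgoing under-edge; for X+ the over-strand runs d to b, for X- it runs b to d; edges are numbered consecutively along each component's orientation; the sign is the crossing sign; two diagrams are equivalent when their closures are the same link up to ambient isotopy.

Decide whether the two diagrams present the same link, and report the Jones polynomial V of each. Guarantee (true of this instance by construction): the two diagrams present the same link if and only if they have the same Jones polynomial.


equivalent: no
V(D1) = t^-2 + 2 + t^2  (w -2, c 10, <D> = A^-14 + 2A^-6 + A^2)
V(D2) = 1 + t + t^2 + t^3  [12 crossings, <D> = A^-6 + A^-2 + A^2 + A^6, w = +2]
key observation: V(t) takes 2 values over 2 diagrams, fixing the grouping


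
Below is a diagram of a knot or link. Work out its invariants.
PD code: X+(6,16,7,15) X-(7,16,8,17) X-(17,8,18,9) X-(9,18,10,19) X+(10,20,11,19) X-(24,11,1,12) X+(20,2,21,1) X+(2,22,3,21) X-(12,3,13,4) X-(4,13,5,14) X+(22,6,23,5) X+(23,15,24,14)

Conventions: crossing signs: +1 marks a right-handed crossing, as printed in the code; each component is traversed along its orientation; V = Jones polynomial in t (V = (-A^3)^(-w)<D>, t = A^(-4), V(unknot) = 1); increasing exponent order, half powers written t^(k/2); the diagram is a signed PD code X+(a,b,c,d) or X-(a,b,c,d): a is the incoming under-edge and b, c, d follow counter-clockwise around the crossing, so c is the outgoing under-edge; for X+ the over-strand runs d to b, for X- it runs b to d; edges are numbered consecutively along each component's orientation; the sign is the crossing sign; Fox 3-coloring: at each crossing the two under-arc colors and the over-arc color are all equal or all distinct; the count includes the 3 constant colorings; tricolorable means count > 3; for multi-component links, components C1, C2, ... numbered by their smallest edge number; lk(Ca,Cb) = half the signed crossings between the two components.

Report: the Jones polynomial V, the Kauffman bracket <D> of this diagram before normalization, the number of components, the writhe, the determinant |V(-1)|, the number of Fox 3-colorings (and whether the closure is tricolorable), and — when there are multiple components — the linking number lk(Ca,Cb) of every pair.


Jones polynomial: V(t) = -t^-3 + t^-2 - t^-1 + 3 - t + t^2 - t^3
<D> = -A^-12 + A^-8 - A^-4 + 3 - A^4 + A^8 - A^12; writhe 0
components 1, writhe 0 (12 crossings)
3-colorings: 27 of 3^12, det 9 — tricolorable
note: det 9 = |V(-1)|; divisible by 3, so tricolorable
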